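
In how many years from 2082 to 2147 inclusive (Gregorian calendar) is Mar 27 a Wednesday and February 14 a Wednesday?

1

Check each year's weekday for Mar 27 and February 14:
  2082: Fri/Sat  2083: Sat/Sun  2084: Mon/Mon  2085: Tue/Wed  2086: Wed/Thu  2087: Thu/Fri  2088: Sat/Sat  2089: Sun/Mon  2090: Mon/Tue  2091: Tue/Wed  2092: Thu/Thu  2093: Fri/Sat  2094: Sat/Sun  2095: Sun/Mon  …(38 more)…  2134: Sat/Sun  2135: Sun/Mon  2136: Tue/Tue  2137: Wed/Thu  2138: Thu/Fri  2139: Fri/Sat  2140: Sun/Sun  2141: Mon/Tue  2142: Tue/Wed  2143: Wed/Thu  2144: Fri/Fri  2145: Sat/Sun  2146: Sun/Mon  2147: Mon/Tue
Both conditions hold in: 2120 — 1.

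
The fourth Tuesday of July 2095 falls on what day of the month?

July 1, 2095 is a Friday, so the first Tuesday is the 5th.
The fourth Tuesday is 5 + 21 = 26.

26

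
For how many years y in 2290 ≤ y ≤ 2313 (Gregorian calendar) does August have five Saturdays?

August has 31 days; it has five Saturdays when Saturday falls among the first (month-length − 28) days — i.e. when August 1 is one of Saturday/Friday/Thursday.
August 1 by year: 2290:Fri✓ 2291:Sat✓ 2292:Mon 2293:Tue 2294:Wed 2295:Thu✓ 2296:Sat✓ 2297:Sun 2298:Mon 2299:Tue 2300:Wed 2301:Thu✓ 2302:Fri✓ 2303:Sat✓ 2304:Mon 2305:Tue 2306:Wed 2307:Thu✓ 2308:Sat✓ 2309:Sun 2310:Mon 2311:Tue 2312:Thu✓ 2313:Fri✓
Years with five Saturdays: 2290, 2291, 2295, 2296, 2301, 2302, 2303, 2307, 2308, 2312, 2313 → 11.

11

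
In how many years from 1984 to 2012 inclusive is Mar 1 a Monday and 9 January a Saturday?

Check each year's weekday for Mar 1 and 9 January:
  1984: Thu/Mon  1985: Fri/Wed  1986: Sat/Thu  1987: Sun/Fri  1988: Tue/Sat  1989: Wed/Mon  1990: Thu/Tue  1991: Fri/Wed  1992: Sun/Thu  1993: Mon/Sat ✓  1994: Tue/Sun  1995: Wed/Mon  1996: Fri/Tue  1997: Sat/Thu  1998: Sun/Fri  1999: Mon/Sat ✓  2000: Wed/Sun  2001: Thu/Tue  2002: Fri/Wed  2003: Sat/Thu  2004: Mon/Fri  2005: Tue/Sun  2006: Wed/Mon  2007: Thu/Tue  2008: Sat/Wed  2009: Sun/Fri  2010: Mon/Sat ✓  2011: Tue/Sun  2012: Thu/Mon
Both conditions hold in: 1993, 1999, 2010 — 3.

3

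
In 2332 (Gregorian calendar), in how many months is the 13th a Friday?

Check the 13th of each month of 2332: Jan 13: Wed, Feb 13: Sat, Mar 13: Sun, Apr 13: Wed, May 13: Fri, Jun 13: Mon, Jul 13: Wed, Aug 13: Sat, Sep 13: Tue, Oct 13: Thu, Nov 13: Sun, Dec 13: Tue.
Friday occurs in May — 1 month.

1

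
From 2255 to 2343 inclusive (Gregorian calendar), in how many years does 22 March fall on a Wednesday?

12

Track 22 March's weekday year by year (advancing +1, or +2 across a Feb 29):
  2255: Thu  2256: Sat (+2)  2257: Sun (+1)  2258: Mon (+1)  2259: Tue (+1)
  2260: Thu (+2)  2261: Fri (+1)  2262: Sat (+1)  2263: Sun (+1)  2264: Tue (+2)
  2265: Wed (+1) ✓  2266: Thu (+1)  2267: Fri (+1)  2268: Sun (+2)  … (61 more years) …
  2330: Sat (+1)  2331: Sun (+1)  2332: Tue (+2)  2333: Wed (+1) ✓  2334: Thu (+1)
  2335: Fri (+1)  2336: Sun (+2)  2337: Mon (+1)  2338: Tue (+1)  2339: Wed (+1) ✓
  2340: Fri (+2)  2341: Sat (+1)  2342: Sun (+1)  2343: Mon (+1)
Wednesday years: 2265, 2271, 2276, 2282, 2293, 2299, 2305, 2311, 2316, 2322, 2333, 2339 — 12 in total.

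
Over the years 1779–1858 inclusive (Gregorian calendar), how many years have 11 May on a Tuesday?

12

Track 11 May's weekday year by year (advancing +1, or +2 across a Feb 29):
  1779: Tue ✓  1780: Thu (+2)  1781: Fri (+1)  1782: Sat (+1)  1783: Sun (+1)
  1784: Tue (+2) ✓  1785: Wed (+1)  1786: Thu (+1)  1787: Fri (+1)  1788: Sun (+2)
  1789: Mon (+1)  1790: Tue (+1) ✓  1791: Wed (+1)  1792: Fri (+2)  … (52 more years) …
  1845: Sun (+1)  1846: Mon (+1)  1847: Tue (+1) ✓  1848: Thu (+2)  1849: Fri (+1)
  1850: Sat (+1)  1851: Sun (+1)  1852: Tue (+2) ✓  1853: Wed (+1)  1854: Thu (+1)
  1855: Fri (+1)  1856: Sun (+2)  1857: Mon (+1)  1858: Tue (+1) ✓
Tuesday years: 1779, 1784, 1790, 1802, 1813, 1819, 1824, 1830, 1841, 1847, 1852, 1858 — 12 in total.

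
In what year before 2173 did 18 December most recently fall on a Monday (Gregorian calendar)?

2169

From one year to the next, a fixed date's weekday advances by 1, or by 2 when a Feb 29 lies between the two dates.
2173: December 18 is Saturday.
2172: Friday (−1)
2171: Wednesday (−2)
2170: Tuesday (−1)
2169: Monday (−1)
18 December falls on a Monday in 2169.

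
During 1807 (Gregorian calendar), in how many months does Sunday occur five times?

A month of length L has five Sundays iff its first Sunday is on day ≤ L−28 (so day 1–3 in a 31-day month, 1–2 in a 30-day month, day 1 in a leap February).
Checking each month of 1807: Jan starts Thu (31d); Feb starts Sun (28d); Mar starts Sun (31d) ✓; Apr starts Wed (30d); May starts Fri (31d) ✓; Jun starts Mon (30d); Jul starts Wed (31d); Aug starts Sat (31d) ✓; Sep starts Tue (30d); Oct starts Thu (31d); Nov starts Sun (30d) ✓; Dec starts Tue (31d).
Five-Sunday months: March, May, August, November → 4.

4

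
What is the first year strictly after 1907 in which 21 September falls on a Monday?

From one year to the next, a fixed date's weekday advances by 1, or by 2 when a Feb 29 lies between the two dates.
1907: September 21 is Saturday.
1908: Monday (+2)
21 September falls on a Monday in 1908.

1908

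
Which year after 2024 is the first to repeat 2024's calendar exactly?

Two years share a calendar iff Jan 1 falls on the same weekday and both are leap or both are common. 2024: Jan 1 is Monday, leap year.
2025: Jan 1 Wednesday, common
2026: Jan 1 Thursday, common
2027: Jan 1 Friday, common
2028: Jan 1 Saturday, leap
2029: Jan 1 Monday, common
2030: Jan 1 Tuesday, common
2031: Jan 1 Wednesday, common
2032: Jan 1 Thursday, leap
2033: Jan 1 Saturday, common
2034: Jan 1 Sunday, common
2035: Jan 1 Monday, common
2036: Jan 1 Tuesday, leap
2037: Jan 1 Thursday, common
2038: Jan 1 Friday, common
2039: Jan 1 Saturday, common
2040: Jan 1 Sunday, leap
2041: Jan 1 Tuesday, common
2042: Jan 1 Wednesday, common
2043: Jan 1 Thursday, common
2044: Jan 1 Friday, leap
2045: Jan 1 Sunday, common
2046: Jan 1 Monday, common
2047: Jan 1 Tuesday, common
2048: Jan 1 Wednesday, leap
2049: Jan 1 Friday, common
2050: Jan 1 Saturday, common
2051: Jan 1 Sunday, common
2052: Jan 1 Monday, leap
2052 matches on both conditions.

2052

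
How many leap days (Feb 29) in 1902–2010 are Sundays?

Leap years in 1902–2010: 27 of them.
Feb 29 weekday advances by 5 (mod 7) from one leap year to the next four years later (or differs when a century non-leap intervenes).
Leap-day weekdays: 1904:Mon 1908:Sat 1912:Thu 1916:Tue 1920:Sun✓ 1924:Fri 1928:Wed 1932:Mon 1936:Sat 1940:Thu 1944:Tue 1948:Sun✓ 1952:Fri 1956:Wed 1960:Mon 1964:Sat 1968:Thu 1972:Tue 1976:Sun✓ 1980:Fri 1984:Wed 1988:Mon 1992:Sat 1996:Thu 2000:Tue 2004:Sun✓ 2008:Fri
Sunday: 1920, 1948, 1976, 2004 → 4.

4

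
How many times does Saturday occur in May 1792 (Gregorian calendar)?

4

May 1792 has 31 days and begins on Tuesday.
The first Saturday is May 5.
Saturdays fall on 5, 12, 19, 26 — that's 4.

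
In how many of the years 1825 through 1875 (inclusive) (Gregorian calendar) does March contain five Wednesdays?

22

March has 31 days; it has five Wednesdays when Wednesday falls among the first (month-length − 28) days — i.e. when March 1 is one of Wednesday/Tuesday/Monday.
March 1 by year: 1825:Tue✓ 1826:Wed✓ 1827:Thu 1828:Sat 1829:Sun 1830:Mon✓ 1831:Tue✓ 1832:Thu 1833:Fri 1834:Sat 1835:Sun 1836:Tue✓ 1837:Wed✓ 1838:Thu 1839:Fri …(21 more)… 1861:Fri 1862:Sat 1863:Sun 1864:Tue✓ 1865:Wed✓ 1866:Thu 1867:Fri 1868:Sun 1869:Mon✓ 1870:Tue✓ 1871:Wed✓ 1872:Fri 1873:Sat 1874:Sun 1875:Mon✓
Years with five Wednesdays: 1825, 1826, 1830, 1831, 1836, 1837, 1841, 1842, 1843, 1847, 1848, 1852, 1853, 1854, 1858, 1859, 1864, 1865, 1869, 1870, 1871, 1875 → 22.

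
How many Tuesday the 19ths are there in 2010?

2

Check the 19th of each month of 2010: Jan 19: Tue, Feb 19: Fri, Mar 19: Fri, Apr 19: Mon, May 19: Wed, Jun 19: Sat, Jul 19: Mon, Aug 19: Thu, Sep 19: Sun, Oct 19: Tue, Nov 19: Fri, Dec 19: Sun.
Tuesday occurs in January, October — 2 months.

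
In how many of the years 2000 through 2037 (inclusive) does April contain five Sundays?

April has 30 days; it has five Sundays when Sunday falls among the first (month-length − 28) days — i.e. when April 1 is one of Sunday/Saturday.
April 1 by year: 2000:Sat✓ 2001:Sun✓ 2002:Mon 2003:Tue 2004:Thu 2005:Fri 2006:Sat✓ 2007:Sun✓ 2008:Tue 2009:Wed 2010:Thu 2011:Fri 2012:Sun✓ 2013:Mon 2014:Tue …(8 more)… 2023:Sat✓ 2024:Mon 2025:Tue 2026:Wed 2027:Thu 2028:Sat✓ 2029:Sun✓ 2030:Mon 2031:Tue 2032:Thu 2033:Fri 2034:Sat✓ 2035:Sun✓ 2036:Tue 2037:Wed
Years with five Sundays: 2000, 2001, 2006, 2007, 2012, 2017, 2018, 2023, 2028, 2029, 2034, 2035 → 12.

12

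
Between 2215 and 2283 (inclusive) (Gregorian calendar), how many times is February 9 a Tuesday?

Track February 9's weekday year by year (advancing +1, or +2 across a Feb 29):
  2215: Thu  2216: Fri (+1)  2217: Sun (+2)  2218: Mon (+1)  2219: Tue (+1) ✓
  2220: Wed (+1)  2221: Fri (+2)  2222: Sat (+1)  2223: Sun (+1)  2224: Mon (+1)
  2225: Wed (+2)  2226: Thu (+1)  2227: Fri (+1)  2228: Sat (+1)  … (41 more years) …
  2270: Wed (+1)  2271: Thu (+1)  2272: Fri (+1)  2273: Sun (+2)  2274: Mon (+1)
  2275: Tue (+1) ✓  2276: Wed (+1)  2277: Fri (+2)  2278: Sat (+1)  2279: Sun (+1)
  2280: Mon (+1)  2281: Wed (+2)  2282: Thu (+1)  2283: Fri (+1)
Tuesday years: 2219, 2230, 2236, 2241, 2247, 2258, 2264, 2269, 2275 — 9 in total.

9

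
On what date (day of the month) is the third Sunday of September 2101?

18

September 1, 2101 is a Thursday, so the first Sunday is the 4th.
The third Sunday is 4 + 14 = 18.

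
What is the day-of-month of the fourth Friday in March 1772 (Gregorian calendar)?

27

March 1, 1772 is a Sunday, so the first Friday is the 6th.
The fourth Friday is 6 + 21 = 27.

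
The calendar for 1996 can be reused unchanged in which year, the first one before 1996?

1968

Two years share a calendar iff Jan 1 falls on the same weekday and both are leap or both are common. 1996: Jan 1 is Monday, leap year.
1995: Jan 1 Sunday, common
1994: Jan 1 Saturday, common
1993: Jan 1 Friday, common
1992: Jan 1 Wednesday, leap
1991: Jan 1 Tuesday, common
1990: Jan 1 Monday, common
1989: Jan 1 Sunday, common
1988: Jan 1 Friday, leap
1987: Jan 1 Thursday, common
1986: Jan 1 Wednesday, common
1985: Jan 1 Tuesday, common
1984: Jan 1 Sunday, leap
1983: Jan 1 Saturday, common
1982: Jan 1 Friday, common
1981: Jan 1 Thursday, common
1980: Jan 1 Tuesday, leap
1979: Jan 1 Monday, common
1978: Jan 1 Sunday, common
1977: Jan 1 Saturday, common
1976: Jan 1 Thursday, leap
1975: Jan 1 Wednesday, common
1974: Jan 1 Tuesday, common
1973: Jan 1 Monday, common
1972: Jan 1 Saturday, leap
1971: Jan 1 Friday, common
1970: Jan 1 Thursday, common
1969: Jan 1 Wednesday, common
1968: Jan 1 Monday, leap
1968 matches on both conditions.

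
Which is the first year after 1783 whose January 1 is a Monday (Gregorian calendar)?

Jan 1 advances by 2 weekdays after a leap year and by 1 after a common year.
1783: Jan 1 is Wednesday.
1784: Thursday (leap)
1785: Saturday
1786: Sunday
1787: Monday
1787 begins on a Monday

1787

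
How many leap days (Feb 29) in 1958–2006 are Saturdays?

2

Leap years in 1958–2006: 12 of them.
Feb 29 weekday advances by 5 (mod 7) from one leap year to the next four years later (or differs when a century non-leap intervenes).
Leap-day weekdays: 1960:Mon 1964:Sat✓ 1968:Thu 1972:Tue 1976:Sun 1980:Fri 1984:Wed 1988:Mon 1992:Sat✓ 1996:Thu 2000:Tue 2004:Sun
Saturday: 1964, 1992 → 2.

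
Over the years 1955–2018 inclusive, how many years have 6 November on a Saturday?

Track 6 November's weekday year by year (advancing +1, or +2 across a Feb 29):
  1955: Sun  1956: Tue (+2)  1957: Wed (+1)  1958: Thu (+1)  1959: Fri (+1)
  1960: Sun (+2)  1961: Mon (+1)  1962: Tue (+1)  1963: Wed (+1)  1964: Fri (+2)
  1965: Sat (+1) ✓  1966: Sun (+1)  1967: Mon (+1)  1968: Wed (+2)  … (36 more years) …
  2005: Sun (+1)  2006: Mon (+1)  2007: Tue (+1)  2008: Thu (+2)  2009: Fri (+1)
  2010: Sat (+1) ✓  2011: Sun (+1)  2012: Tue (+2)  2013: Wed (+1)  2014: Thu (+1)
  2015: Fri (+1)  2016: Sun (+2)  2017: Mon (+1)  2018: Tue (+1)
Saturday years: 1965, 1971, 1976, 1982, 1993, 1999, 2004, 2010 — 8 in total.

8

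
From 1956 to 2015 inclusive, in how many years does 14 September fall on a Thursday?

Track 14 September's weekday year by year (advancing +1, or +2 across a Feb 29):
  1956: Fri  1957: Sat (+1)  1958: Sun (+1)  1959: Mon (+1)  1960: Wed (+2)
  1961: Thu (+1) ✓  1962: Fri (+1)  1963: Sat (+1)  1964: Mon (+2)  1965: Tue (+1)
  1966: Wed (+1)  1967: Thu (+1) ✓  1968: Sat (+2)  1969: Sun (+1)  … (32 more years) …
  2002: Sat (+1)  2003: Sun (+1)  2004: Tue (+2)  2005: Wed (+1)  2006: Thu (+1) ✓
  2007: Fri (+1)  2008: Sun (+2)  2009: Mon (+1)  2010: Tue (+1)  2011: Wed (+1)
  2012: Fri (+2)  2013: Sat (+1)  2014: Sun (+1)  2015: Mon (+1)
Thursday years: 1961, 1967, 1972, 1978, 1989, 1995, 2000, 2006 — 8 in total.

8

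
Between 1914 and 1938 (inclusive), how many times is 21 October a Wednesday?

4

Track 21 October's weekday year by year (advancing +1, or +2 across a Feb 29):
  1914: Wed ✓  1915: Thu (+1)  1916: Sat (+2)  1917: Sun (+1)  1918: Mon (+1)
  1919: Tue (+1)  1920: Thu (+2)  1921: Fri (+1)  1922: Sat (+1)  1923: Sun (+1)
  1924: Tue (+2)  1925: Wed (+1) ✓  1926: Thu (+1)  1927: Fri (+1)  1928: Sun (+2)
  1929: Mon (+1)  1930: Tue (+1)  1931: Wed (+1) ✓  1932: Fri (+2)  1933: Sat (+1)
  1934: Sun (+1)  1935: Mon (+1)  1936: Wed (+2) ✓  1937: Thu (+1)  1938: Fri (+1)
Wednesday years: 1914, 1925, 1931, 1936 — 4 in total.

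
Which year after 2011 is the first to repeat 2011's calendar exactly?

Two years share a calendar iff Jan 1 falls on the same weekday and both are leap or both are common. 2011: Jan 1 is Saturday, common year.
2012: Jan 1 Sunday, leap
2013: Jan 1 Tuesday, common
2014: Jan 1 Wednesday, common
2015: Jan 1 Thursday, common
2016: Jan 1 Friday, leap
2017: Jan 1 Sunday, common
2018: Jan 1 Monday, common
2019: Jan 1 Tuesday, common
2020: Jan 1 Wednesday, leap
2021: Jan 1 Friday, common
2022: Jan 1 Saturday, common
2022 matches on both conditions.

2022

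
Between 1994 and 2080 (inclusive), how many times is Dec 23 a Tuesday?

12

Track Dec 23's weekday year by year (advancing +1, or +2 across a Feb 29):
  1994: Fri  1995: Sat (+1)  1996: Mon (+2)  1997: Tue (+1) ✓  1998: Wed (+1)
  1999: Thu (+1)  2000: Sat (+2)  2001: Sun (+1)  2002: Mon (+1)  2003: Tue (+1) ✓
  2004: Thu (+2)  2005: Fri (+1)  2006: Sat (+1)  2007: Sun (+1)  … (59 more years) …
  2067: Fri (+1)  2068: Sun (+2)  2069: Mon (+1)  2070: Tue (+1) ✓  2071: Wed (+1)
  2072: Fri (+2)  2073: Sat (+1)  2074: Sun (+1)  2075: Mon (+1)  2076: Wed (+2)
  2077: Thu (+1)  2078: Fri (+1)  2079: Sat (+1)  2080: Mon (+2)
Tuesday years: 1997, 2003, 2008, 2014, 2025, 2031, 2036, 2042, 2053, 2059, 2064, 2070 — 12 in total.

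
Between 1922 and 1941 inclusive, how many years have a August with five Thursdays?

August has 31 days; it has five Thursdays when Thursday falls among the first (month-length − 28) days — i.e. when August 1 is one of Thursday/Wednesday/Tuesday.
August 1 by year: 1922:Tue✓ 1923:Wed✓ 1924:Fri 1925:Sat 1926:Sun 1927:Mon 1928:Wed✓ 1929:Thu✓ 1930:Fri 1931:Sat 1932:Mon 1933:Tue✓ 1934:Wed✓ 1935:Thu✓ 1936:Sat 1937:Sun 1938:Mon 1939:Tue✓ 1940:Thu✓ 1941:Fri
Years with five Thursdays: 1922, 1923, 1928, 1929, 1933, 1934, 1935, 1939, 1940 → 9.

9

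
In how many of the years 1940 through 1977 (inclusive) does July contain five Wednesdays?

17

July has 31 days; it has five Wednesdays when Wednesday falls among the first (month-length − 28) days — i.e. when July 1 is one of Wednesday/Tuesday/Monday.
July 1 by year: 1940:Mon✓ 1941:Tue✓ 1942:Wed✓ 1943:Thu 1944:Sat 1945:Sun 1946:Mon✓ 1947:Tue✓ 1948:Thu 1949:Fri 1950:Sat 1951:Sun 1952:Tue✓ 1953:Wed✓ 1954:Thu …(8 more)… 1963:Mon✓ 1964:Wed✓ 1965:Thu 1966:Fri 1967:Sat 1968:Mon✓ 1969:Tue✓ 1970:Wed✓ 1971:Thu 1972:Sat 1973:Sun 1974:Mon✓ 1975:Tue✓ 1976:Thu 1977:Fri
Years with five Wednesdays: 1940, 1941, 1942, 1946, 1947, 1952, 1953, 1957, 1958, 1959, 1963, 1964, 1968, 1969, 1970, 1974, 1975 → 17.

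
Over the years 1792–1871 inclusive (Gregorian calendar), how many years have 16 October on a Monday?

11

Track 16 October's weekday year by year (advancing +1, or +2 across a Feb 29):
  1792: Tue  1793: Wed (+1)  1794: Thu (+1)  1795: Fri (+1)  1796: Sun (+2)
  1797: Mon (+1) ✓  1798: Tue (+1)  1799: Wed (+1)  1800: Thu (+1)  1801: Fri (+1)
  1802: Sat (+1)  1803: Sun (+1)  1804: Tue (+2)  1805: Wed (+1)  … (52 more years) …
  1858: Sat (+1)  1859: Sun (+1)  1860: Tue (+2)  1861: Wed (+1)  1862: Thu (+1)
  1863: Fri (+1)  1864: Sun (+2)  1865: Mon (+1) ✓  1866: Tue (+1)  1867: Wed (+1)
  1868: Fri (+2)  1869: Sat (+1)  1870: Sun (+1)  1871: Mon (+1) ✓
Monday years: 1797, 1809, 1815, 1820, 1826, 1837, 1843, 1848, 1854, 1865, 1871 — 11 in total.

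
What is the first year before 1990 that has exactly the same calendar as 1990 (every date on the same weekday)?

Two years share a calendar iff Jan 1 falls on the same weekday and both are leap or both are common. 1990: Jan 1 is Monday, common year.
1989: Jan 1 Sunday, common
1988: Jan 1 Friday, leap
1987: Jan 1 Thursday, common
1986: Jan 1 Wednesday, common
1985: Jan 1 Tuesday, common
1984: Jan 1 Sunday, leap
1983: Jan 1 Saturday, common
1982: Jan 1 Friday, common
1981: Jan 1 Thursday, common
1980: Jan 1 Tuesday, leap
1979: Jan 1 Monday, common
1979 matches on both conditions.

1979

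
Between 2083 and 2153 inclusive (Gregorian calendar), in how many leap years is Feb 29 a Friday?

3

Leap years in 2083–2153: 17 of them.
Feb 29 weekday advances by 5 (mod 7) from one leap year to the next four years later (or differs when a century non-leap intervenes).
Leap-day weekdays: 2084:Tue 2088:Sun 2092:Fri✓ 2096:Wed 2104:Fri✓ 2108:Wed 2112:Mon 2116:Sat 2120:Thu 2124:Tue 2128:Sun 2132:Fri✓ 2136:Wed 2140:Mon 2144:Sat 2148:Thu 2152:Tue
Friday: 2092, 2104, 2132 → 3.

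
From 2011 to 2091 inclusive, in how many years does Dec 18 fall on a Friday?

Track Dec 18's weekday year by year (advancing +1, or +2 across a Feb 29):
  2011: Sun  2012: Tue (+2)  2013: Wed (+1)  2014: Thu (+1)  2015: Fri (+1) ✓
  2016: Sun (+2)  2017: Mon (+1)  2018: Tue (+1)  2019: Wed (+1)  2020: Fri (+2) ✓
  2021: Sat (+1)  2022: Sun (+1)  2023: Mon (+1)  2024: Wed (+2)  … (53 more years) …
  2078: Sun (+1)  2079: Mon (+1)  2080: Wed (+2)  2081: Thu (+1)  2082: Fri (+1) ✓
  2083: Sat (+1)  2084: Mon (+2)  2085: Tue (+1)  2086: Wed (+1)  2087: Thu (+1)
  2088: Sat (+2)  2089: Sun (+1)  2090: Mon (+1)  2091: Tue (+1)
Friday years: 2015, 2020, 2026, 2037, 2043, 2048, 2054, 2065, 2071, 2076, 2082 — 11 in total.

11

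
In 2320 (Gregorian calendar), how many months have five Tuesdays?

A month of length L has five Tuesdays iff its first Tuesday is on day ≤ L−28 (so day 1–3 in a 31-day month, 1–2 in a 30-day month, day 1 in a leap February).
Checking each month of 2320: Jan starts Thu (31d); Feb starts Sun (29d); Mar starts Mon (31d) ✓; Apr starts Thu (30d); May starts Sat (31d); Jun starts Tue (30d) ✓; Jul starts Thu (31d); Aug starts Sun (31d) ✓; Sep starts Wed (30d); Oct starts Fri (31d); Nov starts Mon (30d) ✓; Dec starts Wed (31d).
Five-Tuesday months: March, June, August, November → 4.

4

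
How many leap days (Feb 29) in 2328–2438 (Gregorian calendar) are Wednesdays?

Leap years in 2328–2438: 28 of them.
Feb 29 weekday advances by 5 (mod 7) from one leap year to the next four years later (or differs when a century non-leap intervenes).
Leap-day weekdays: 2328:Wed✓ 2332:Mon 2336:Sat 2340:Thu 2344:Tue 2348:Sun 2352:Fri 2356:Wed✓ 2360:Mon 2364:Sat 2368:Thu 2372:Tue 2376:Sun 2380:Fri 2384:Wed✓ 2388:Mon 2392:Sat 2396:Thu 2400:Tue 2404:Sun 2408:Fri 2412:Wed✓ 2416:Mon 2420:Sat 2424:Thu 2428:Tue 2432:Sun 2436:Fri
Wednesday: 2328, 2356, 2384, 2412 → 4.

4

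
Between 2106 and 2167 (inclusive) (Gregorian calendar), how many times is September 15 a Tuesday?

9

Track September 15's weekday year by year (advancing +1, or +2 across a Feb 29):
  2106: Wed  2107: Thu (+1)  2108: Sat (+2)  2109: Sun (+1)  2110: Mon (+1)
  2111: Tue (+1) ✓  2112: Thu (+2)  2113: Fri (+1)  2114: Sat (+1)  2115: Sun (+1)
  2116: Tue (+2) ✓  2117: Wed (+1)  2118: Thu (+1)  2119: Fri (+1)  … (34 more years) …
  2154: Sun (+1)  2155: Mon (+1)  2156: Wed (+2)  2157: Thu (+1)  2158: Fri (+1)
  2159: Sat (+1)  2160: Mon (+2)  2161: Tue (+1) ✓  2162: Wed (+1)  2163: Thu (+1)
  2164: Sat (+2)  2165: Sun (+1)  2166: Mon (+1)  2167: Tue (+1) ✓
Tuesday years: 2111, 2116, 2122, 2133, 2139, 2144, 2150, 2161, 2167 — 9 in total.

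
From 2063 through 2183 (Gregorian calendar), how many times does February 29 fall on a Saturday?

4

Leap years in 2063–2183: 29 of them.
Feb 29 weekday advances by 5 (mod 7) from one leap year to the next four years later (or differs when a century non-leap intervenes).
Leap-day weekdays: 2064:Fri 2068:Wed 2072:Mon 2076:Sat✓ 2080:Thu 2084:Tue 2088:Sun 2092:Fri 2096:Wed 2104:Fri 2108:Wed 2112:Mon 2116:Sat✓ …(3 more)… 2132:Fri 2136:Wed 2140:Mon 2144:Sat✓ 2148:Thu 2152:Tue 2156:Sun 2160:Fri 2164:Wed 2168:Mon 2172:Sat✓ 2176:Thu 2180:Tue
Saturday: 2076, 2116, 2144, 2172 → 4.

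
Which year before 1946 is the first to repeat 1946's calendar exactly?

Two years share a calendar iff Jan 1 falls on the same weekday and both are leap or both are common. 1946: Jan 1 is Tuesday, common year.
1945: Jan 1 Monday, common
1944: Jan 1 Saturday, leap
1943: Jan 1 Friday, common
1942: Jan 1 Thursday, common
1941: Jan 1 Wednesday, common
1940: Jan 1 Monday, leap
1939: Jan 1 Sunday, common
1938: Jan 1 Saturday, common
1937: Jan 1 Friday, common
1936: Jan 1 Wednesday, leap
1935: Jan 1 Tuesday, common
1935 matches on both conditions.

1935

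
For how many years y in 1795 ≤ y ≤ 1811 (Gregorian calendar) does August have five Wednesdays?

August has 31 days; it has five Wednesdays when Wednesday falls among the first (month-length − 28) days — i.e. when August 1 is one of Wednesday/Tuesday/Monday.
August 1 by year: 1795:Sat 1796:Mon✓ 1797:Tue✓ 1798:Wed✓ 1799:Thu 1800:Fri 1801:Sat 1802:Sun 1803:Mon✓ 1804:Wed✓ 1805:Thu 1806:Fri 1807:Sat 1808:Mon✓ 1809:Tue✓ 1810:Wed✓ 1811:Thu
Years with five Wednesdays: 1796, 1797, 1798, 1803, 1804, 1808, 1809, 1810 → 8.

8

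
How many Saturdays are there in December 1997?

December 1997 has 31 days and begins on Monday.
The first Saturday is December 6.
Saturdays fall on 6, 13, 20, 27 — that's 4.

4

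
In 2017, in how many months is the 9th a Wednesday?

1

Check the 9th of each month of 2017: Jan 9: Mon, Feb 9: Thu, Mar 9: Thu, Apr 9: Sun, May 9: Tue, Jun 9: Fri, Jul 9: Sun, Aug 9: Wed, Sep 9: Sat, Oct 9: Mon, Nov 9: Thu, Dec 9: Sat.
Wednesday occurs in August — 1 month.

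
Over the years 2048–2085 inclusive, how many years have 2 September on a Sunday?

5

Track 2 September's weekday year by year (advancing +1, or +2 across a Feb 29):
  2048: Wed  2049: Thu (+1)  2050: Fri (+1)  2051: Sat (+1)  2052: Mon (+2)
  2053: Tue (+1)  2054: Wed (+1)  2055: Thu (+1)  2056: Sat (+2)  2057: Sun (+1) ✓
  2058: Mon (+1)  2059: Tue (+1)  2060: Thu (+2)  2061: Fri (+1)  … (10 more years) …
  2072: Fri (+2)  2073: Sat (+1)  2074: Sun (+1) ✓  2075: Mon (+1)  2076: Wed (+2)
  2077: Thu (+1)  2078: Fri (+1)  2079: Sat (+1)  2080: Mon (+2)  2081: Tue (+1)
  2082: Wed (+1)  2083: Thu (+1)  2084: Sat (+2)  2085: Sun (+1) ✓
Sunday years: 2057, 2063, 2068, 2074, 2085 — 5 in total.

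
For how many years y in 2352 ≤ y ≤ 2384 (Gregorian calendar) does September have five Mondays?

September has 30 days; it has five Mondays when Monday falls among the first (month-length − 28) days — i.e. when September 1 is one of Monday/Sunday.
September 1 by year: 2352:Mon✓ 2353:Tue 2354:Wed 2355:Thu 2356:Sat 2357:Sun✓ 2358:Mon✓ 2359:Tue 2360:Thu 2361:Fri 2362:Sat 2363:Sun✓ 2364:Tue 2365:Wed 2366:Thu …(3 more)… 2370:Tue 2371:Wed 2372:Fri 2373:Sat 2374:Sun✓ 2375:Mon✓ 2376:Wed 2377:Thu 2378:Fri 2379:Sat 2380:Mon✓ 2381:Tue 2382:Wed 2383:Thu 2384:Sat
Years with five Mondays: 2352, 2357, 2358, 2363, 2368, 2369, 2374, 2375, 2380 → 9.

9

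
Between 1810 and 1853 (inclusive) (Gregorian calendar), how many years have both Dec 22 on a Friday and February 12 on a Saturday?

2

Check each year's weekday for Dec 22 and February 12:
  1810: Sat/Mon  1811: Sun/Tue  1812: Tue/Wed  1813: Wed/Fri  1814: Thu/Sat  1815: Fri/Sun  1816: Sun/Mon  1817: Mon/Wed  1818: Tue/Thu  1819: Wed/Fri  1820: Fri/Sat ✓  1821: Sat/Mon  1822: Sun/Tue  1823: Mon/Wed  …(16 more)…  1840: Tue/Wed  1841: Wed/Fri  1842: Thu/Sat  1843: Fri/Sun  1844: Sun/Mon  1845: Mon/Wed  1846: Tue/Thu  1847: Wed/Fri  1848: Fri/Sat ✓  1849: Sat/Mon  1850: Sun/Tue  1851: Mon/Wed  1852: Wed/Thu  1853: Thu/Sat
Both conditions hold in: 1820, 1848 — 2.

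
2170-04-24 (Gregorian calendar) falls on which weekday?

January 1, 2170 is a Monday.
April 24 is day 114 of the year, i.e. 113 days after Jan 1.
113 mod 7 = 1, so advance 1 weekday from Monday: Tuesday.

Tuesday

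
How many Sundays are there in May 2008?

4

May 2008 has 31 days and begins on Thursday.
The first Sunday is May 4.
Sundays fall on 4, 11, 18, 25 — that's 4.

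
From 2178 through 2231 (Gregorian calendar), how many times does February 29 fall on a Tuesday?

2

Leap years in 2178–2231: 12 of them.
Feb 29 weekday advances by 5 (mod 7) from one leap year to the next four years later (or differs when a century non-leap intervenes).
Leap-day weekdays: 2180:Tue✓ 2184:Sun 2188:Fri 2192:Wed 2196:Mon 2204:Wed 2208:Mon 2212:Sat 2216:Thu 2220:Tue✓ 2224:Sun 2228:Fri
Tuesday: 2180, 2220 → 2.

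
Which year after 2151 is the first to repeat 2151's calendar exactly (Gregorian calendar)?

2162

Two years share a calendar iff Jan 1 falls on the same weekday and both are leap or both are common. 2151: Jan 1 is Friday, common year.
2152: Jan 1 Saturday, leap
2153: Jan 1 Monday, common
2154: Jan 1 Tuesday, common
2155: Jan 1 Wednesday, common
2156: Jan 1 Thursday, leap
2157: Jan 1 Saturday, common
2158: Jan 1 Sunday, common
2159: Jan 1 Monday, common
2160: Jan 1 Tuesday, leap
2161: Jan 1 Thursday, common
2162: Jan 1 Friday, common
2162 matches on both conditions.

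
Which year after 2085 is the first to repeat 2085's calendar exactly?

Two years share a calendar iff Jan 1 falls on the same weekday and both are leap or both are common. 2085: Jan 1 is Monday, common year.
2086: Jan 1 Tuesday, common
2087: Jan 1 Wednesday, common
2088: Jan 1 Thursday, leap
2089: Jan 1 Saturday, common
2090: Jan 1 Sunday, common
2091: Jan 1 Monday, common
2091 matches on both conditions.

2091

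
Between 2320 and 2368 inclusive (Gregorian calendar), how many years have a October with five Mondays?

22

October has 31 days; it has five Mondays when Monday falls among the first (month-length − 28) days — i.e. when October 1 is one of Monday/Sunday/Saturday.
October 1 by year: 2320:Fri 2321:Sat✓ 2322:Sun✓ 2323:Mon✓ 2324:Wed 2325:Thu 2326:Fri 2327:Sat✓ 2328:Mon✓ 2329:Tue 2330:Wed 2331:Thu 2332:Sat✓ 2333:Sun✓ 2334:Mon✓ …(19 more)… 2354:Fri 2355:Sat✓ 2356:Mon✓ 2357:Tue 2358:Wed 2359:Thu 2360:Sat✓ 2361:Sun✓ 2362:Mon✓ 2363:Tue 2364:Thu 2365:Fri 2366:Sat✓ 2367:Sun✓ 2368:Tue
Years with five Mondays: 2321, 2322, 2323, 2327, 2328, 2332, 2333, 2334, 2338, 2339, 2344, 2345, 2349, 2350, 2351, 2355, 2356, 2360, 2361, 2362, 2366, 2367 → 22.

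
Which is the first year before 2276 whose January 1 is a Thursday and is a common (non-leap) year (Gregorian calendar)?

Jan 1 advances by 2 weekdays after a leap year and by 1 after a common year.
2276: Jan 1 is Saturday (leap).
2275: Friday
2274: Thursday
2274 begins on a Thursday and is a common year.

2274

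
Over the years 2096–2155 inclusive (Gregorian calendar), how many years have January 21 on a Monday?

9

Track January 21's weekday year by year (advancing +1, or +2 across a Feb 29):
  2096: Sat  2097: Mon (+2) ✓  2098: Tue (+1)  2099: Wed (+1)  2100: Thu (+1)
  2101: Fri (+1)  2102: Sat (+1)  2103: Sun (+1)  2104: Mon (+1) ✓  2105: Wed (+2)
  2106: Thu (+1)  2107: Fri (+1)  2108: Sat (+1)  2109: Mon (+2) ✓  … (32 more years) …
  2142: Sun (+1)  2143: Mon (+1) ✓  2144: Tue (+1)  2145: Thu (+2)  2146: Fri (+1)
  2147: Sat (+1)  2148: Sun (+1)  2149: Tue (+2)  2150: Wed (+1)  2151: Thu (+1)
  2152: Fri (+1)  2153: Sun (+2)  2154: Mon (+1) ✓  2155: Tue (+1)
Monday years: 2097, 2104, 2109, 2115, 2126, 2132, 2137, 2143, 2154 — 9 in total.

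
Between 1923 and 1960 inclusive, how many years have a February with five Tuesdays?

1

February has 28 days (29 in leap years); it has five Tuesdays when Tuesday falls among the first (month-length − 28) days — i.e. when February 1 is Tuesday in a leap year (never in a common year).
February 1 by year: 1923:Thu 1924:Fri 1925:Sun 1926:Mon 1927:Tue 1928:Wed 1929:Fri 1930:Sat 1931:Sun 1932:Mon 1933:Wed 1934:Thu 1935:Fri 1936:Sat 1937:Mon …(8 more)… 1946:Fri 1947:Sat 1948:Sun 1949:Tue 1950:Wed 1951:Thu 1952:Fri 1953:Sun 1954:Mon 1955:Tue 1956:Wed 1957:Fri 1958:Sat 1959:Sun 1960:Mon
Years with five Tuesdays: 1944 → 1.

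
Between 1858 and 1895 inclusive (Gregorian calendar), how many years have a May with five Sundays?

May has 31 days; it has five Sundays when Sunday falls among the first (month-length − 28) days — i.e. when May 1 is one of Sunday/Saturday/Friday.
May 1 by year: 1858:Sat✓ 1859:Sun✓ 1860:Tue 1861:Wed 1862:Thu 1863:Fri✓ 1864:Sun✓ 1865:Mon 1866:Tue 1867:Wed 1868:Fri✓ 1869:Sat✓ 1870:Sun✓ 1871:Mon 1872:Wed …(8 more)… 1881:Sun✓ 1882:Mon 1883:Tue 1884:Thu 1885:Fri✓ 1886:Sat✓ 1887:Sun✓ 1888:Tue 1889:Wed 1890:Thu 1891:Fri✓ 1892:Sun✓ 1893:Mon 1894:Tue 1895:Wed
Years with five Sundays: 1858, 1859, 1863, 1864, 1868, 1869, 1870, 1874, 1875, 1880, 1881, 1885, 1886, 1887, 1891, 1892 → 16.

16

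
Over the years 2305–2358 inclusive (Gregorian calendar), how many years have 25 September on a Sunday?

Track 25 September's weekday year by year (advancing +1, or +2 across a Feb 29):
  2305: Mon  2306: Tue (+1)  2307: Wed (+1)  2308: Fri (+2)  2309: Sat (+1)
  2310: Sun (+1) ✓  2311: Mon (+1)  2312: Wed (+2)  2313: Thu (+1)  2314: Fri (+1)
  2315: Sat (+1)  2316: Mon (+2)  2317: Tue (+1)  2318: Wed (+1)  … (26 more years) …
  2345: Tue (+1)  2346: Wed (+1)  2347: Thu (+1)  2348: Sat (+2)  2349: Sun (+1) ✓
  2350: Mon (+1)  2351: Tue (+1)  2352: Thu (+2)  2353: Fri (+1)  2354: Sat (+1)
  2355: Sun (+1) ✓  2356: Tue (+2)  2357: Wed (+1)  2358: Thu (+1)
Sunday years: 2310, 2321, 2327, 2332, 2338, 2349, 2355 — 7 in total.

7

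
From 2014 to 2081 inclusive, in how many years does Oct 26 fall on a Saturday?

10

Track Oct 26's weekday year by year (advancing +1, or +2 across a Feb 29):
  2014: Sun  2015: Mon (+1)  2016: Wed (+2)  2017: Thu (+1)  2018: Fri (+1)
  2019: Sat (+1) ✓  2020: Mon (+2)  2021: Tue (+1)  2022: Wed (+1)  2023: Thu (+1)
  2024: Sat (+2) ✓  2025: Sun (+1)  2026: Mon (+1)  2027: Tue (+1)  … (40 more years) …
  2068: Fri (+2)  2069: Sat (+1) ✓  2070: Sun (+1)  2071: Mon (+1)  2072: Wed (+2)
  2073: Thu (+1)  2074: Fri (+1)  2075: Sat (+1) ✓  2076: Mon (+2)  2077: Tue (+1)
  2078: Wed (+1)  2079: Thu (+1)  2080: Sat (+2) ✓  2081: Sun (+1)
Saturday years: 2019, 2024, 2030, 2041, 2047, 2052, 2058, 2069, 2075, 2080 — 10 in total.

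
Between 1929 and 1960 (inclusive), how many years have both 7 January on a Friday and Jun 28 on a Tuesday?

3

Check each year's weekday for 7 January and Jun 28:
  1929: Mon/Fri  1930: Tue/Sat  1931: Wed/Sun  1932: Thu/Tue  1933: Sat/Wed  1934: Sun/Thu  1935: Mon/Fri  1936: Tue/Sun  1937: Thu/Mon  1938: Fri/Tue ✓  1939: Sat/Wed  1940: Sun/Fri  1941: Tue/Sat  1942: Wed/Sun  …(4 more)…  1947: Tue/Sat  1948: Wed/Mon  1949: Fri/Tue ✓  1950: Sat/Wed  1951: Sun/Thu  1952: Mon/Sat  1953: Wed/Sun  1954: Thu/Mon  1955: Fri/Tue ✓  1956: Sat/Thu  1957: Mon/Fri  1958: Tue/Sat  1959: Wed/Sun  1960: Thu/Tue
Both conditions hold in: 1938, 1949, 1955 — 3.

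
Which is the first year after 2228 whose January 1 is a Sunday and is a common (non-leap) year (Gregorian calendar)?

Jan 1 advances by 2 weekdays after a leap year and by 1 after a common year.
2228: Jan 1 is Tuesday (leap).
2229: Thursday
2230: Friday
2231: Saturday
2232: Sunday (leap)
2233: Tuesday
2234: Wednesday
2235: Thursday
2236: Friday (leap)
2237: Sunday
2237 begins on a Sunday and is a common year.

2237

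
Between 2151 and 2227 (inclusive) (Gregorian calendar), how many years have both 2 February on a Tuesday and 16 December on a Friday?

Check each year's weekday for 2 February and 16 December:
  2151: Tue/Thu  2152: Wed/Sat  2153: Fri/Sun  2154: Sat/Mon  2155: Sun/Tue  2156: Mon/Thu  2157: Wed/Fri  2158: Thu/Sat  2159: Fri/Sun  2160: Sat/Tue  2161: Mon/Wed  2162: Tue/Thu  2163: Wed/Fri  2164: Thu/Sun  …(49 more)…  2214: Wed/Fri  2215: Thu/Sat  2216: Fri/Mon  2217: Sun/Tue  2218: Mon/Wed  2219: Tue/Thu  2220: Wed/Sat  2221: Fri/Sun  2222: Sat/Mon  2223: Sun/Tue  2224: Mon/Thu  2225: Wed/Fri  2226: Thu/Sat  2227: Fri/Sun
Both conditions hold in: 2168, 2196, 2208 — 3.

3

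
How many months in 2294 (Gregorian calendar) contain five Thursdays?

A month of length L has five Thursdays iff its first Thursday is on day ≤ L−28 (so day 1–3 in a 31-day month, 1–2 in a 30-day month, day 1 in a leap February).
Checking each month of 2294: Jan starts Mon (31d); Feb starts Thu (28d); Mar starts Thu (31d) ✓; Apr starts Sun (30d); May starts Tue (31d) ✓; Jun starts Fri (30d); Jul starts Sun (31d); Aug starts Wed (31d) ✓; Sep starts Sat (30d); Oct starts Mon (31d); Nov starts Thu (30d) ✓; Dec starts Sat (31d).
Five-Thursday months: March, May, August, November → 4.

4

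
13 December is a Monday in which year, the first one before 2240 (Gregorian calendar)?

2230

From one year to the next, a fixed date's weekday advances by 1, or by 2 when a Feb 29 lies between the two dates.
2240: December 13 is Sunday.
2239: Friday (−2)
2238: Thursday (−1)
2237: Wednesday (−1)
2236: Tuesday (−1)
2235: Sunday (−2)
2234: Saturday (−1)
2233: Friday (−1)
2232: Thursday (−1)
2231: Tuesday (−2)
2230: Monday (−1)
13 December falls on a Monday in 2230.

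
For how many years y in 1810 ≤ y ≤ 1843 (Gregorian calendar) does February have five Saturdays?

2

February has 28 days (29 in leap years); it has five Saturdays when Saturday falls among the first (month-length − 28) days — i.e. when February 1 is Saturday in a leap year (never in a common year).
February 1 by year: 1810:Thu 1811:Fri 1812:Sat✓ 1813:Mon 1814:Tue 1815:Wed 1816:Thu 1817:Sat 1818:Sun 1819:Mon 1820:Tue 1821:Thu 1822:Fri 1823:Sat 1824:Sun …(4 more)… 1829:Sun 1830:Mon 1831:Tue 1832:Wed 1833:Fri 1834:Sat 1835:Sun 1836:Mon 1837:Wed 1838:Thu 1839:Fri 1840:Sat✓ 1841:Mon 1842:Tue 1843:Wed
Years with five Saturdays: 1812, 1840 → 2.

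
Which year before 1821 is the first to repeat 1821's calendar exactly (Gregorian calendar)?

1810

Two years share a calendar iff Jan 1 falls on the same weekday and both are leap or both are common. 1821: Jan 1 is Monday, common year.
1820: Jan 1 Saturday, leap
1819: Jan 1 Friday, common
1818: Jan 1 Thursday, common
1817: Jan 1 Wednesday, common
1816: Jan 1 Monday, leap
1815: Jan 1 Sunday, common
1814: Jan 1 Saturday, common
1813: Jan 1 Friday, common
1812: Jan 1 Wednesday, leap
1811: Jan 1 Tuesday, common
1810: Jan 1 Monday, common
1810 matches on both conditions.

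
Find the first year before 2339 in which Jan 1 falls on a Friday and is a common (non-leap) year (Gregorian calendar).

Jan 1 advances by 2 weekdays after a leap year and by 1 after a common year.
2339: Jan 1 is Sunday.
2338: Saturday
2337: Friday
2337 begins on a Friday and is a common year.

2337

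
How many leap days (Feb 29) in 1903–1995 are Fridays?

Leap years in 1903–1995: 23 of them.
Feb 29 weekday advances by 5 (mod 7) from one leap year to the next four years later (or differs when a century non-leap intervenes).
Leap-day weekdays: 1904:Mon 1908:Sat 1912:Thu 1916:Tue 1920:Sun 1924:Fri✓ 1928:Wed 1932:Mon 1936:Sat 1940:Thu 1944:Tue 1948:Sun 1952:Fri✓ 1956:Wed 1960:Mon 1964:Sat 1968:Thu 1972:Tue 1976:Sun 1980:Fri✓ 1984:Wed 1988:Mon 1992:Sat
Friday: 1924, 1952, 1980 → 3.

3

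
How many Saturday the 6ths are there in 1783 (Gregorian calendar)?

2

Check the 6th of each month of 1783: Jan 6: Mon, Feb 6: Thu, Mar 6: Thu, Apr 6: Sun, May 6: Tue, Jun 6: Fri, Jul 6: Sun, Aug 6: Wed, Sep 6: Sat, Oct 6: Mon, Nov 6: Thu, Dec 6: Sat.
Saturday occurs in September, December — 2 months.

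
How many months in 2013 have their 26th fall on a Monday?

1

Check the 26th of each month of 2013: Jan 26: Sat, Feb 26: Tue, Mar 26: Tue, Apr 26: Fri, May 26: Sun, Jun 26: Wed, Jul 26: Fri, Aug 26: Mon, Sep 26: Thu, Oct 26: Sat, Nov 26: Tue, Dec 26: Thu.
Monday occurs in August — 1 month.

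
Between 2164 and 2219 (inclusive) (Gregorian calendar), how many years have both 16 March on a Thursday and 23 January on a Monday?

Check each year's weekday for 16 March and 23 January:
  2164: Fri/Mon  2165: Sat/Wed  2166: Sun/Thu  2167: Mon/Fri  2168: Wed/Sat  2169: Thu/Mon ✓  2170: Fri/Tue  2171: Sat/Wed  2172: Mon/Thu  2173: Tue/Sat  2174: Wed/Sun  2175: Thu/Mon ✓  2176: Sat/Tue  2177: Sun/Thu  …(28 more)…  2206: Sun/Thu  2207: Mon/Fri  2208: Wed/Sat  2209: Thu/Mon ✓  2210: Fri/Tue  2211: Sat/Wed  2212: Mon/Thu  2213: Tue/Sat  2214: Wed/Sun  2215: Thu/Mon ✓  2216: Sat/Tue  2217: Sun/Thu  2218: Mon/Fri  2219: Tue/Sat
Both conditions hold in: 2169, 2175, 2186, 2197, 2209, 2215 — 6.

6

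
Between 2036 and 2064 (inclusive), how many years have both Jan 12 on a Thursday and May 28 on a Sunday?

3

Check each year's weekday for Jan 12 and May 28:
  2036: Sat/Wed  2037: Mon/Thu  2038: Tue/Fri  2039: Wed/Sat  2040: Thu/Mon  2041: Sat/Tue  2042: Sun/Wed  2043: Mon/Thu  2044: Tue/Sat  2045: Thu/Sun ✓  2046: Fri/Mon  2047: Sat/Tue  2048: Sun/Thu  2049: Tue/Fri  2050: Wed/Sat  2051: Thu/Sun ✓  2052: Fri/Tue  2053: Sun/Wed  2054: Mon/Thu  2055: Tue/Fri  2056: Wed/Sun  2057: Fri/Mon  2058: Sat/Tue  2059: Sun/Wed  2060: Mon/Fri  2061: Wed/Sat  2062: Thu/Sun ✓  2063: Fri/Mon  2064: Sat/Wed
Both conditions hold in: 2045, 2051, 2062 — 3.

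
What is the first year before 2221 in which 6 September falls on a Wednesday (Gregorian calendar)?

2220

From one year to the next, a fixed date's weekday advances by 1, or by 2 when a Feb 29 lies between the two dates.
2221: September 6 is Thursday.
2220: Wednesday (−1)
6 September falls on a Wednesday in 2220.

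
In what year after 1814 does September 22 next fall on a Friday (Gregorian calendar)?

1815

From one year to the next, a fixed date's weekday advances by 1, or by 2 when a Feb 29 lies between the two dates.
1814: September 22 is Thursday.
1815: Friday (+1)
September 22 falls on a Friday in 1815.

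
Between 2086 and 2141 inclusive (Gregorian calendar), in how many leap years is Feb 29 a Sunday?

2

Leap years in 2086–2141: 13 of them.
Feb 29 weekday advances by 5 (mod 7) from one leap year to the next four years later (or differs when a century non-leap intervenes).
Leap-day weekdays: 2088:Sun✓ 2092:Fri 2096:Wed 2104:Fri 2108:Wed 2112:Mon 2116:Sat 2120:Thu 2124:Tue 2128:Sun✓ 2132:Fri 2136:Wed 2140:Mon
Sunday: 2088, 2128 → 2.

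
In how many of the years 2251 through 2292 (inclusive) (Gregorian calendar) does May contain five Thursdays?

May has 31 days; it has five Thursdays when Thursday falls among the first (month-length − 28) days — i.e. when May 1 is one of Thursday/Wednesday/Tuesday.
May 1 by year: 2251:Thu✓ 2252:Sat 2253:Sun 2254:Mon 2255:Tue✓ 2256:Thu✓ 2257:Fri 2258:Sat 2259:Sun 2260:Tue✓ 2261:Wed✓ 2262:Thu✓ 2263:Fri 2264:Sun 2265:Mon …(12 more)… 2278:Wed✓ 2279:Thu✓ 2280:Sat 2281:Sun 2282:Mon 2283:Tue✓ 2284:Thu✓ 2285:Fri 2286:Sat 2287:Sun 2288:Tue✓ 2289:Wed✓ 2290:Thu✓ 2291:Fri 2292:Sun
Years with five Thursdays: 2251, 2255, 2256, 2260, 2261, 2262, 2266, 2267, 2272, 2273, 2277, 2278, 2279, 2283, 2284, 2288, 2289, 2290 → 18.

18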